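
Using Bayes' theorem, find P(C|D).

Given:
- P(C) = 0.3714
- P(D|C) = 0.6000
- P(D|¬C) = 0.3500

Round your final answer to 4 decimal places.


Bayes' theorem: P(C|D) = P(D|C) × P(C) / P(D)

Step 1: Calculate P(D) using law of total probability
P(D) = P(D|C)P(C) + P(D|¬C)P(¬C)
     = 0.6000 × 0.3714 + 0.3500 × 0.6286
     = 0.22284000 + 0.22001000
     = 0.44285000

Step 2: Apply Bayes' theorem
P(C|D) = P(D|C) × P(C) / P(D)
       = 0.22284000 / 0.44285000
       = 0.5032


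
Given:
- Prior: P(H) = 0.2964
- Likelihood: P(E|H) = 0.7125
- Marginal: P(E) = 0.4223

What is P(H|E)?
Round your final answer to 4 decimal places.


Using Bayes' theorem:

P(H|E) = P(E|H) × P(H) / P(E)
       = 0.7125 × 0.2964 / 0.4223
       = 0.21118500 / 0.4223
       = 0.5001

The evidence strengthens our belief in H.
Prior: 0.2964 → Posterior: 0.5001


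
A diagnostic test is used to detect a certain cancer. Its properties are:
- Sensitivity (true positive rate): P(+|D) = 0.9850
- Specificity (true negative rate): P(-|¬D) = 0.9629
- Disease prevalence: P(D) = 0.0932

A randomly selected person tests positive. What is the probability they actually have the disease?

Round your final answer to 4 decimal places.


Let D = has disease, + = positive test

Given:
- P(D) = 0.0932 (prevalence)
- P(+|D) = 0.9850 (sensitivity)
- P(-|¬D) = 0.9629 (specificity)
- P(+|¬D) = 0.0371 (false positive rate = 1 - specificity)

Step 1: Find P(+)
P(+) = P(+|D)P(D) + P(+|¬D)P(¬D)
     = 0.9850 × 0.0932 + 0.0371 × 0.9068
     = 0.09180200 + 0.03364228
     = 0.12544428

Step 2: Apply Bayes' theorem for P(D|+)
P(D|+) = P(+|D)P(D) / P(+)
       = 0.09180200 / 0.12544428
       = 0.7318


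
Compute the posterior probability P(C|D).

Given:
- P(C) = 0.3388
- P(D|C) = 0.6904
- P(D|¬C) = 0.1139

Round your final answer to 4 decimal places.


Bayes' theorem: P(C|D) = P(D|C) × P(C) / P(D)

Step 1: Calculate P(D) using law of total probability
P(D) = P(D|C)P(C) + P(D|¬C)P(¬C)
     = 0.6904 × 0.3388 + 0.1139 × 0.6612
     = 0.23390752 + 0.07531068
     = 0.30921820

Step 2: Apply Bayes' theorem
P(C|D) = P(D|C) × P(C) / P(D)
       = 0.23390752 / 0.30921820
       = 0.7564


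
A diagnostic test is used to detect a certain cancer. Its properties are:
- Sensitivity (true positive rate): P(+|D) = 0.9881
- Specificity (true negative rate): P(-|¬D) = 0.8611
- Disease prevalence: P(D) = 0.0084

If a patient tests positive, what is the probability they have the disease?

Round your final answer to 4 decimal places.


Let D = has disease, + = positive test

Given:
- P(D) = 0.0084 (prevalence)
- P(+|D) = 0.9881 (sensitivity)
- P(-|¬D) = 0.8611 (specificity)
- P(+|¬D) = 0.1389 (false positive rate = 1 - specificity)

Step 1: Find P(+)
P(+) = P(+|D)P(D) + P(+|¬D)P(¬D)
     = 0.9881 × 0.0084 + 0.1389 × 0.9916
     = 0.00830004 + 0.13773324
     = 0.14603328

Step 2: Apply Bayes' theorem for P(D|+)
P(D|+) = P(+|D)P(D) / P(+)
       = 0.00830004 / 0.14603328
       = 0.0568


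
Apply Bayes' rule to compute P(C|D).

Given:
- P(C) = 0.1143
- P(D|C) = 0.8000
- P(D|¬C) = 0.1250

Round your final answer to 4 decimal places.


Bayes' theorem: P(C|D) = P(D|C) × P(C) / P(D)

Step 1: Calculate P(D) using law of total probability
P(D) = P(D|C)P(C) + P(D|¬C)P(¬C)
     = 0.8000 × 0.1143 + 0.1250 × 0.8857
     = 0.09144000 + 0.11071250
     = 0.20215250

Step 2: Apply Bayes' theorem
P(C|D) = P(D|C) × P(C) / P(D)
       = 0.09144000 / 0.20215250
       = 0.4523


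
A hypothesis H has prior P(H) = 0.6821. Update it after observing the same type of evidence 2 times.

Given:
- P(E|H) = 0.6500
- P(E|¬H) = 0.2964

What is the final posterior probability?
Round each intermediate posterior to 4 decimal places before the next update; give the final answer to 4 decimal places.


Sequential Bayesian updating:

Initial prior: P(H) = 0.6821

Update 1:
  P(E) = 0.6500 × 0.6821 + 0.2964 × 0.3179 = 0.44336500 + 0.09422556 = 0.53759056
  P(H|E) = 0.44336500 / 0.53759056 = 0.8247

Update 2:
  P(E) = 0.6500 × 0.8247 + 0.2964 × 0.1753 = 0.53605500 + 0.05195892 = 0.58801392
  P(H|E) = 0.53605500 / 0.58801392 = 0.9116

Final posterior: 0.9116


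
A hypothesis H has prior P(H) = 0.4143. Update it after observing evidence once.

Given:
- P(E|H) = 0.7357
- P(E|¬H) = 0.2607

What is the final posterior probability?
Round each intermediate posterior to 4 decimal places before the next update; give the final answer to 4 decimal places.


Sequential Bayesian updating:

Initial prior: P(H) = 0.4143

Update 1:
  P(E) = 0.7357 × 0.4143 + 0.2607 × 0.5857 = 0.30480051 + 0.15269199 = 0.45749250
  P(H|E) = 0.30480051 / 0.45749250 = 0.6662

Final posterior: 0.6662


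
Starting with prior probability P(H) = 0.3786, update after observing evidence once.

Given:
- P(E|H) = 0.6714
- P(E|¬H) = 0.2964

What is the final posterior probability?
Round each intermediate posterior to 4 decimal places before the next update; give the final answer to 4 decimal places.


Sequential Bayesian updating:

Initial prior: P(H) = 0.3786

Update 1:
  P(E) = 0.6714 × 0.3786 + 0.2964 × 0.6214 = 0.25419204 + 0.18418296 = 0.43837500
  P(H|E) = 0.25419204 / 0.43837500 = 0.5799

Final posterior: 0.5799


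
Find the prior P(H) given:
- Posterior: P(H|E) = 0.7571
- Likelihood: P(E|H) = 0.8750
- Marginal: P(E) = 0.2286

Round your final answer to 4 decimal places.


From Bayes' theorem: P(H|E) = P(E|H) × P(H) / P(E)

Rearranging for P(H):
P(H) = P(H|E) × P(E) / P(E|H)
     = 0.7571 × 0.2286 / 0.8750
     = 0.17307306 / 0.8750
     = 0.1978


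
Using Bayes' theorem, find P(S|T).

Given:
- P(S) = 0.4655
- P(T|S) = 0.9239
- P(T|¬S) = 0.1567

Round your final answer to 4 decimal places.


Bayes' theorem: P(S|T) = P(T|S) × P(S) / P(T)

Step 1: Calculate P(T) using law of total probability
P(T) = P(T|S)P(S) + P(T|¬S)P(¬S)
     = 0.9239 × 0.4655 + 0.1567 × 0.5345
     = 0.43007545 + 0.08375615
     = 0.51383160

Step 2: Apply Bayes' theorem
P(S|T) = P(T|S) × P(S) / P(T)
       = 0.43007545 / 0.51383160
       = 0.8370


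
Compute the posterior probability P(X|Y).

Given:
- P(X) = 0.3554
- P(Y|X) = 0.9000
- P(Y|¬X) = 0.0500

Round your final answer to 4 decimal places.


Bayes' theorem: P(X|Y) = P(Y|X) × P(X) / P(Y)

Step 1: Calculate P(Y) using law of total probability
P(Y) = P(Y|X)P(X) + P(Y|¬X)P(¬X)
     = 0.9000 × 0.3554 + 0.0500 × 0.6446
     = 0.31986000 + 0.03223000
     = 0.35209000

Step 2: Apply Bayes' theorem
P(X|Y) = P(Y|X) × P(X) / P(Y)
       = 0.31986000 / 0.35209000
       = 0.9085


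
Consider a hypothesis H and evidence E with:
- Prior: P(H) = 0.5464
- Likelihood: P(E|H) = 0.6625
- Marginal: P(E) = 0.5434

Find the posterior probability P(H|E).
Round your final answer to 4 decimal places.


Using Bayes' theorem:

P(H|E) = P(E|H) × P(H) / P(E)
       = 0.6625 × 0.5464 / 0.5434
       = 0.36199000 / 0.5434
       = 0.6662

The evidence strengthens our belief in H.
Prior: 0.5464 → Posterior: 0.6662


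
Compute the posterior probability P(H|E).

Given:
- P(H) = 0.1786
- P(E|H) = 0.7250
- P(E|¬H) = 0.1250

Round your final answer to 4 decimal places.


Bayes' theorem: P(H|E) = P(E|H) × P(H) / P(E)

Step 1: Calculate P(E) using law of total probability
P(E) = P(E|H)P(H) + P(E|¬H)P(¬H)
     = 0.7250 × 0.1786 + 0.1250 × 0.8214
     = 0.12948500 + 0.10267500
     = 0.23216000

Step 2: Apply Bayes' theorem
P(H|E) = P(E|H) × P(H) / P(E)
       = 0.12948500 / 0.23216000
       = 0.5577


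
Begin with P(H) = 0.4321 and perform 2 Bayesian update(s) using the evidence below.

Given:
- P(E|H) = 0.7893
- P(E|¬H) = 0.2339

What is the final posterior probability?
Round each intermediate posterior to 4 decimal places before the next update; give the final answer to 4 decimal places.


Sequential Bayesian updating:

Initial prior: P(H) = 0.4321

Update 1:
  P(E) = 0.7893 × 0.4321 + 0.2339 × 0.5679 = 0.34105653 + 0.13283181 = 0.47388834
  P(H|E) = 0.34105653 / 0.47388834 = 0.7197

Update 2:
  P(E) = 0.7893 × 0.7197 + 0.2339 × 0.2803 = 0.56805921 + 0.06556217 = 0.63362138
  P(H|E) = 0.56805921 / 0.63362138 = 0.8965

Final posterior: 0.8965


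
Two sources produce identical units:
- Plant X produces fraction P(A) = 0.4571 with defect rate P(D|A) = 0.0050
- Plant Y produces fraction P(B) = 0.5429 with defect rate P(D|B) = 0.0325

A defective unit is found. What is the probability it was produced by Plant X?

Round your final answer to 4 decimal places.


Let A = from Plant X, D = defective

Given:
- P(A) = 0.4571, P(B) = 0.5429
- P(D|A) = 0.0050, P(D|B) = 0.0325

Step 1: Find P(D)
P(D) = P(D|A)P(A) + P(D|B)P(B)
     = 0.0050 × 0.4571 + 0.0325 × 0.5429
     = 0.00228550 + 0.01764425
     = 0.01992975

Step 2: Apply Bayes' theorem
P(A|D) = P(D|A)P(A) / P(D)
       = 0.00228550 / 0.01992975
       = 0.1147


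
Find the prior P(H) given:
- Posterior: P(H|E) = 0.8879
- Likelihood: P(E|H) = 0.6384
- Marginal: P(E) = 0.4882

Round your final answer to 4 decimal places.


From Bayes' theorem: P(H|E) = P(E|H) × P(H) / P(E)

Rearranging for P(H):
P(H) = P(H|E) × P(E) / P(E|H)
     = 0.8879 × 0.4882 / 0.6384
     = 0.43347278 / 0.6384
     = 0.6790


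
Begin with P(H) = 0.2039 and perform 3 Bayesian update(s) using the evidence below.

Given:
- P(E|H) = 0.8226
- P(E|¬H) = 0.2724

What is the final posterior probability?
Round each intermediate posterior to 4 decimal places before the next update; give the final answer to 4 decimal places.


Sequential Bayesian updating:

Initial prior: P(H) = 0.2039

Update 1:
  P(E) = 0.8226 × 0.2039 + 0.2724 × 0.7961 = 0.16772814 + 0.21685764 = 0.38458578
  P(H|E) = 0.16772814 / 0.38458578 = 0.4361

Update 2:
  P(E) = 0.8226 × 0.4361 + 0.2724 × 0.5639 = 0.35873586 + 0.15360636 = 0.51234222
  P(H|E) = 0.35873586 / 0.51234222 = 0.7002

Update 3:
  P(E) = 0.8226 × 0.7002 + 0.2724 × 0.2998 = 0.57598452 + 0.08166552 = 0.65765004
  P(H|E) = 0.57598452 / 0.65765004 = 0.8758

Final posterior: 0.8758


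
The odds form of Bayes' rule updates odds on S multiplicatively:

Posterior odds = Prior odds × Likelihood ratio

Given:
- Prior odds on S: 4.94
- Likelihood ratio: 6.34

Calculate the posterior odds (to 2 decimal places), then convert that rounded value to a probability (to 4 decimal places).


Step 1: Calculate posterior odds
Posterior odds = Prior odds × LR
               = 4.94 × 6.34
               = 31.32

Step 2: Convert to probability
P(S|E) = Posterior odds / (1 + Posterior odds)
       = 31.32 / (1 + 31.32)
       = 31.32 / 32.32
       = 0.9691

The evidence increased P(S) from 0.8316 to 0.9691.


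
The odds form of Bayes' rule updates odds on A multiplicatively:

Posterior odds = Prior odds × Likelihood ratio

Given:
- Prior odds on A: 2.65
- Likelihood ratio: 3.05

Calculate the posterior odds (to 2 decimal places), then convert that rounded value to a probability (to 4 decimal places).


Step 1: Calculate posterior odds
Posterior odds = Prior odds × LR
               = 2.65 × 3.05
               = 8.08

Step 2: Convert to probability
P(A|E) = Posterior odds / (1 + Posterior odds)
       = 8.08 / (1 + 8.08)
       = 8.08 / 9.08
       = 0.8899

The evidence increased P(A) from 0.7260 to 0.8899.


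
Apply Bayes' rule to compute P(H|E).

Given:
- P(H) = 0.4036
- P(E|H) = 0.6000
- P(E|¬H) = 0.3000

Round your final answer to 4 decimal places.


Bayes' theorem: P(H|E) = P(E|H) × P(H) / P(E)

Step 1: Calculate P(E) using law of total probability
P(E) = P(E|H)P(H) + P(E|¬H)P(¬H)
     = 0.6000 × 0.4036 + 0.3000 × 0.5964
     = 0.24216000 + 0.17892000
     = 0.42108000

Step 2: Apply Bayes' theorem
P(H|E) = P(E|H) × P(H) / P(E)
       = 0.24216000 / 0.42108000
       = 0.5751


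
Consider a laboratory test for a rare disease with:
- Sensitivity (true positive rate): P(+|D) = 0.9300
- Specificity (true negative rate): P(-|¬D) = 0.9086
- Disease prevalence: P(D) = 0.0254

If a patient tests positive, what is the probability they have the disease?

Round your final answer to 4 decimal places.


Let D = has disease, + = positive test

Given:
- P(D) = 0.0254 (prevalence)
- P(+|D) = 0.9300 (sensitivity)
- P(-|¬D) = 0.9086 (specificity)
- P(+|¬D) = 0.0914 (false positive rate = 1 - specificity)

Step 1: Find P(+)
P(+) = P(+|D)P(D) + P(+|¬D)P(¬D)
     = 0.9300 × 0.0254 + 0.0914 × 0.9746
     = 0.02362200 + 0.08907844
     = 0.11270044

Step 2: Apply Bayes' theorem for P(D|+)
P(D|+) = P(+|D)P(D) / P(+)
       = 0.02362200 / 0.11270044
       = 0.2096


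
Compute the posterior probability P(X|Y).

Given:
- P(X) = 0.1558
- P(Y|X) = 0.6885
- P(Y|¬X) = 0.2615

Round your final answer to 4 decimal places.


Bayes' theorem: P(X|Y) = P(Y|X) × P(X) / P(Y)

Step 1: Calculate P(Y) using law of total probability
P(Y) = P(Y|X)P(X) + P(Y|¬X)P(¬X)
     = 0.6885 × 0.1558 + 0.2615 × 0.8442
     = 0.10726830 + 0.22075830
     = 0.32802660

Step 2: Apply Bayes' theorem
P(X|Y) = P(Y|X) × P(X) / P(Y)
       = 0.10726830 / 0.32802660
       = 0.3270


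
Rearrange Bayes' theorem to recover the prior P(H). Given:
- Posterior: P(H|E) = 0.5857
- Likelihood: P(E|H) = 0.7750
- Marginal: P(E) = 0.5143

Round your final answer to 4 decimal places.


From Bayes' theorem: P(H|E) = P(E|H) × P(H) / P(E)

Rearranging for P(H):
P(H) = P(H|E) × P(E) / P(E|H)
     = 0.5857 × 0.5143 / 0.7750
     = 0.30122551 / 0.7750
     = 0.3887


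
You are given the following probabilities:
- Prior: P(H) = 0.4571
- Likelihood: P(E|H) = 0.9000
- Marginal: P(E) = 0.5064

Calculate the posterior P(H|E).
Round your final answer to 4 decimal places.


Using Bayes' theorem:

P(H|E) = P(E|H) × P(H) / P(E)
       = 0.9000 × 0.4571 / 0.5064
       = 0.41139000 / 0.5064
       = 0.8124

The evidence strengthens our belief in H.
Prior: 0.4571 → Posterior: 0.8124


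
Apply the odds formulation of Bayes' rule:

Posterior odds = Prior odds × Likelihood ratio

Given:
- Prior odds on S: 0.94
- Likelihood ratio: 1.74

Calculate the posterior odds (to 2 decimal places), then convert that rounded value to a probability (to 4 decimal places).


Step 1: Calculate posterior odds
Posterior odds = Prior odds × LR
               = 0.94 × 1.74
               = 1.64

Step 2: Convert to probability
P(S|E) = Posterior odds / (1 + Posterior odds)
       = 1.64 / (1 + 1.64)
       = 1.64 / 2.64
       = 0.6212

The evidence increased P(S) from 0.4845 to 0.6212.


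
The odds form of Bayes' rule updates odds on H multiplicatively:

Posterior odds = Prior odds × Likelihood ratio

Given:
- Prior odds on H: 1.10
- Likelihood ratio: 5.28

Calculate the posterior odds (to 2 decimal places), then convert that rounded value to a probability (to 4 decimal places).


Step 1: Calculate posterior odds
Posterior odds = Prior odds × LR
               = 1.10 × 5.28
               = 5.81

Step 2: Convert to probability
P(H|E) = Posterior odds / (1 + Posterior odds)
       = 5.81 / (1 + 5.81)
       = 5.81 / 6.81
       = 0.8532

The evidence increased P(H) from 0.5238 to 0.8532.


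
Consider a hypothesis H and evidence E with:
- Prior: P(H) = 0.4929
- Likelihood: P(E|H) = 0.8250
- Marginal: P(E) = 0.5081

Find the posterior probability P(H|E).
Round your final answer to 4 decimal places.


Using Bayes' theorem:

P(H|E) = P(E|H) × P(H) / P(E)
       = 0.8250 × 0.4929 / 0.5081
       = 0.40664250 / 0.5081
       = 0.8003

The evidence strengthens our belief in H.
Prior: 0.4929 → Posterior: 0.8003


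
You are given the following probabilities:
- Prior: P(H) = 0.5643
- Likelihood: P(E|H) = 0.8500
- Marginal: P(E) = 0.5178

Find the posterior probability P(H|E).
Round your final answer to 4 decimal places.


Using Bayes' theorem:

P(H|E) = P(E|H) × P(H) / P(E)
       = 0.8500 × 0.5643 / 0.5178
       = 0.47965500 / 0.5178
       = 0.9263

The evidence strengthens our belief in H.
Prior: 0.5643 → Posterior: 0.9263


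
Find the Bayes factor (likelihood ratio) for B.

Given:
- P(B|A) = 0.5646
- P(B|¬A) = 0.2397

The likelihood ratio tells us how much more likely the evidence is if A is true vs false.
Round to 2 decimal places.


Likelihood Ratio (LR) = P(B|A) / P(B|¬A)

LR = 0.5646 / 0.2397
   = 2.36

The evidence is 2.36 times more likely if A is true than if A is false.
Because LR exceeds 1, B is evidence for A.


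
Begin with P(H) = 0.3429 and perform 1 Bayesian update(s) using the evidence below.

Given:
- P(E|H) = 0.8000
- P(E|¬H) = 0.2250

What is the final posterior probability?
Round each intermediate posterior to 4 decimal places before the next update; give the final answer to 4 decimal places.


Sequential Bayesian updating:

Initial prior: P(H) = 0.3429

Update 1:
  P(E) = 0.8000 × 0.3429 + 0.2250 × 0.6571 = 0.27432000 + 0.14784750 = 0.42216750
  P(H|E) = 0.27432000 / 0.42216750 = 0.6498

Final posterior: 0.6498


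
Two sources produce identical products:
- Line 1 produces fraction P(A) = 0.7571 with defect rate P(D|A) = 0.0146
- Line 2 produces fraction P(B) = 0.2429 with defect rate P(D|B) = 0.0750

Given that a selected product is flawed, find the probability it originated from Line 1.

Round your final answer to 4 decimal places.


Let A = from Line 1, D = flawed

Given:
- P(A) = 0.7571, P(B) = 0.2429
- P(D|A) = 0.0146, P(D|B) = 0.0750

Step 1: Find P(D)
P(D) = P(D|A)P(A) + P(D|B)P(B)
     = 0.0146 × 0.7571 + 0.0750 × 0.2429
     = 0.01105366 + 0.01821750
     = 0.02927116

Step 2: Apply Bayes' theorem
P(A|D) = P(D|A)P(A) / P(D)
       = 0.01105366 / 0.02927116
       = 0.3776


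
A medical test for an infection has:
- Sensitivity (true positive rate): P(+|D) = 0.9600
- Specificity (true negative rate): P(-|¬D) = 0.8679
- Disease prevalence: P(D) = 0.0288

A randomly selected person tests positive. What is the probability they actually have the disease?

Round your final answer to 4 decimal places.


Let D = has disease, + = positive test

Given:
- P(D) = 0.0288 (prevalence)
- P(+|D) = 0.9600 (sensitivity)
- P(-|¬D) = 0.8679 (specificity)
- P(+|¬D) = 0.1321 (false positive rate = 1 - specificity)

Step 1: Find P(+)
P(+) = P(+|D)P(D) + P(+|¬D)P(¬D)
     = 0.9600 × 0.0288 + 0.1321 × 0.9712
     = 0.02764800 + 0.12829552
     = 0.15594352

Step 2: Apply Bayes' theorem for P(D|+)
P(D|+) = P(+|D)P(D) / P(+)
       = 0.02764800 / 0.15594352
       = 0.1773


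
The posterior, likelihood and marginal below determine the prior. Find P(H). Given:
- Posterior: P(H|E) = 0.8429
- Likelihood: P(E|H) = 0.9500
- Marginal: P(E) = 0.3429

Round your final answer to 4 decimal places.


From Bayes' theorem: P(H|E) = P(E|H) × P(H) / P(E)

Rearranging for P(H):
P(H) = P(H|E) × P(E) / P(E|H)
     = 0.8429 × 0.3429 / 0.9500
     = 0.28903041 / 0.9500
     = 0.3042


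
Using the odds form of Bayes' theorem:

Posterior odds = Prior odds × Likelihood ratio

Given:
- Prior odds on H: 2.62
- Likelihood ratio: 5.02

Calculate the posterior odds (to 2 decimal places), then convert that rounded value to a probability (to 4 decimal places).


Step 1: Calculate posterior odds
Posterior odds = Prior odds × LR
               = 2.62 × 5.02
               = 13.15

Step 2: Convert to probability
P(H|E) = Posterior odds / (1 + Posterior odds)
       = 13.15 / (1 + 13.15)
       = 13.15 / 14.15
       = 0.9293

The evidence increased P(H) from 0.7238 to 0.9293.


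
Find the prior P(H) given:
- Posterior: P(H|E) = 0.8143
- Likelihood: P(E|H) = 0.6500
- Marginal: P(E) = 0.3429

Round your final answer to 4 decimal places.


From Bayes' theorem: P(H|E) = P(E|H) × P(H) / P(E)

Rearranging for P(H):
P(H) = P(H|E) × P(E) / P(E|H)
     = 0.8143 × 0.3429 / 0.6500
     = 0.27922347 / 0.6500
     = 0.4296


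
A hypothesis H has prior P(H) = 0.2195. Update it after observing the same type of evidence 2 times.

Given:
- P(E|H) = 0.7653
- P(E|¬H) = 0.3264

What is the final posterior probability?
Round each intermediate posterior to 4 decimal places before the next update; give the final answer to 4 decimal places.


Sequential Bayesian updating:

Initial prior: P(H) = 0.2195

Update 1:
  P(E) = 0.7653 × 0.2195 + 0.3264 × 0.7805 = 0.16798335 + 0.25475520 = 0.42273855
  P(H|E) = 0.16798335 / 0.42273855 = 0.3974

Update 2:
  P(E) = 0.7653 × 0.3974 + 0.3264 × 0.6026 = 0.30413022 + 0.19668864 = 0.50081886
  P(H|E) = 0.30413022 / 0.50081886 = 0.6073

Final posterior: 0.6073


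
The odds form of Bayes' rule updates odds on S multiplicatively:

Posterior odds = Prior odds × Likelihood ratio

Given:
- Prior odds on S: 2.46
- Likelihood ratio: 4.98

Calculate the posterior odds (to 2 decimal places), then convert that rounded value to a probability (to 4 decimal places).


Step 1: Calculate posterior odds
Posterior odds = Prior odds × LR
               = 2.46 × 4.98
               = 12.25

Step 2: Convert to probability
P(S|E) = Posterior odds / (1 + Posterior odds)
       = 12.25 / (1 + 12.25)
       = 12.25 / 13.25
       = 0.9245

The evidence increased P(S) from 0.7110 to 0.9245.


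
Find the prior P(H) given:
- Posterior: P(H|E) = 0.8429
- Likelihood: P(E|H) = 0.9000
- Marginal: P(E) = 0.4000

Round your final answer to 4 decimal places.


From Bayes' theorem: P(H|E) = P(E|H) × P(H) / P(E)

Rearranging for P(H):
P(H) = P(H|E) × P(E) / P(E|H)
     = 0.8429 × 0.4000 / 0.9000
     = 0.33716000 / 0.9000
     = 0.3746


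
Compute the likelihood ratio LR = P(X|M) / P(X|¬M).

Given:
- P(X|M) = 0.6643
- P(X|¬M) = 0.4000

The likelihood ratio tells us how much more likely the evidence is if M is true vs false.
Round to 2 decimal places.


Likelihood Ratio (LR) = P(X|M) / P(X|¬M)

LR = 0.6643 / 0.4000
   = 1.66

The evidence is 1.66 times more likely if M is true than if M is false.
Since LR > 1, the evidence supports M over ¬M.


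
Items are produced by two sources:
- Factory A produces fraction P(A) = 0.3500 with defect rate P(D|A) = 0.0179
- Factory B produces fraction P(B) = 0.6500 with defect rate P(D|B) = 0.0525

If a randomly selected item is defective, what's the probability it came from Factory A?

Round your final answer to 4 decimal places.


Let A = from Factory A, D = defective

Given:
- P(A) = 0.3500, P(B) = 0.6500
- P(D|A) = 0.0179, P(D|B) = 0.0525

Step 1: Find P(D)
P(D) = P(D|A)P(A) + P(D|B)P(B)
     = 0.0179 × 0.3500 + 0.0525 × 0.6500
     = 0.00626500 + 0.03412500
     = 0.04039000

Step 2: Apply Bayes' theorem
P(A|D) = P(D|A)P(A) / P(D)
       = 0.00626500 / 0.04039000
       = 0.1551


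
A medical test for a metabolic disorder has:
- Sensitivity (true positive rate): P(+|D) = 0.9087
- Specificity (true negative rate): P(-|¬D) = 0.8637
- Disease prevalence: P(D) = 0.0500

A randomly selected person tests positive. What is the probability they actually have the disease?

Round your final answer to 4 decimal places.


Let D = has disease, + = positive test

Given:
- P(D) = 0.0500 (prevalence)
- P(+|D) = 0.9087 (sensitivity)
- P(-|¬D) = 0.8637 (specificity)
- P(+|¬D) = 0.1363 (false positive rate = 1 - specificity)

Step 1: Find P(+)
P(+) = P(+|D)P(D) + P(+|¬D)P(¬D)
     = 0.9087 × 0.0500 + 0.1363 × 0.9500
     = 0.04543500 + 0.12948500
     = 0.17492000

Step 2: Apply Bayes' theorem for P(D|+)
P(D|+) = P(+|D)P(D) / P(+)
       = 0.04543500 / 0.17492000
       = 0.2597


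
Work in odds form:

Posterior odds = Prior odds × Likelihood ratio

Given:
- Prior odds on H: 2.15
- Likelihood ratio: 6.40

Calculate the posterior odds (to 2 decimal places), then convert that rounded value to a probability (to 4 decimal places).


Step 1: Calculate posterior odds
Posterior odds = Prior odds × LR
               = 2.15 × 6.40
               = 13.76

Step 2: Convert to probability
P(H|E) = Posterior odds / (1 + Posterior odds)
       = 13.76 / (1 + 13.76)
       = 13.76 / 14.76
       = 0.9322

The evidence increased P(H) from 0.6825 to 0.9322.


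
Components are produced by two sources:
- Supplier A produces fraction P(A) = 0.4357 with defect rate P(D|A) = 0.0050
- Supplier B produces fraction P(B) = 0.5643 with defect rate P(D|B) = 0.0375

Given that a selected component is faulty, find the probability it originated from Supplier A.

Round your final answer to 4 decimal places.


Let A = from Supplier A, D = faulty

Given:
- P(A) = 0.4357, P(B) = 0.5643
- P(D|A) = 0.0050, P(D|B) = 0.0375

Step 1: Find P(D)
P(D) = P(D|A)P(A) + P(D|B)P(B)
     = 0.0050 × 0.4357 + 0.0375 × 0.5643
     = 0.00217850 + 0.02116125
     = 0.02333975

Step 2: Apply Bayes' theorem
P(A|D) = P(D|A)P(A) / P(D)
       = 0.00217850 / 0.02333975
       = 0.0933


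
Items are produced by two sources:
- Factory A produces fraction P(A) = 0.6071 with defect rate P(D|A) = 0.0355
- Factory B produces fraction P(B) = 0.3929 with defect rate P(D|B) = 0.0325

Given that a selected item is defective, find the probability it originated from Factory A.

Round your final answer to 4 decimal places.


Let A = from Factory A, D = defective

Given:
- P(A) = 0.6071, P(B) = 0.3929
- P(D|A) = 0.0355, P(D|B) = 0.0325

Step 1: Find P(D)
P(D) = P(D|A)P(A) + P(D|B)P(B)
     = 0.0355 × 0.6071 + 0.0325 × 0.3929
     = 0.02155205 + 0.01276925
     = 0.03432130

Step 2: Apply Bayes' theorem
P(A|D) = P(D|A)P(A) / P(D)
       = 0.02155205 / 0.03432130
       = 0.6279


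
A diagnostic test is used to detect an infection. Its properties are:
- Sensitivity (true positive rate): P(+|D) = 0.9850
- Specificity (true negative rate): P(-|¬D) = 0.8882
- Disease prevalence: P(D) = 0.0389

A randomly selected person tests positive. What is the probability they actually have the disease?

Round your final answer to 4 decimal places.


Let D = has disease, + = positive test

Given:
- P(D) = 0.0389 (prevalence)
- P(+|D) = 0.9850 (sensitivity)
- P(-|¬D) = 0.8882 (specificity)
- P(+|¬D) = 0.1118 (false positive rate = 1 - specificity)

Step 1: Find P(+)
P(+) = P(+|D)P(D) + P(+|¬D)P(¬D)
     = 0.9850 × 0.0389 + 0.1118 × 0.9611
     = 0.03831650 + 0.10745098
     = 0.14576748

Step 2: Apply Bayes' theorem for P(D|+)
P(D|+) = P(+|D)P(D) / P(+)
       = 0.03831650 / 0.14576748
       = 0.2629


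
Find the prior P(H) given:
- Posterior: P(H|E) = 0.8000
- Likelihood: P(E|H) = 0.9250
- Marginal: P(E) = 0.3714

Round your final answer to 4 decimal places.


From Bayes' theorem: P(H|E) = P(E|H) × P(H) / P(E)

Rearranging for P(H):
P(H) = P(H|E) × P(E) / P(E|H)
     = 0.8000 × 0.3714 / 0.9250
     = 0.29712000 / 0.9250
     = 0.3212


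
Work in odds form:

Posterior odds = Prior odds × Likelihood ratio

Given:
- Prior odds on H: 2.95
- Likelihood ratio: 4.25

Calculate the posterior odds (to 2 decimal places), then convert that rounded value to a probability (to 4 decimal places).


Step 1: Calculate posterior odds
Posterior odds = Prior odds × LR
               = 2.95 × 4.25
               = 12.54

Step 2: Convert to probability
P(H|E) = Posterior odds / (1 + Posterior odds)
       = 12.54 / (1 + 12.54)
       = 12.54 / 13.54
       = 0.9261

The evidence increased P(H) from 0.7468 to 0.9261.


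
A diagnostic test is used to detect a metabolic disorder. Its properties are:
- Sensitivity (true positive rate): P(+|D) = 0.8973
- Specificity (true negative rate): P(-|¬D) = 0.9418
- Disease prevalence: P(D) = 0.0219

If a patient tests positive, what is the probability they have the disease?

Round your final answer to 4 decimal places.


Let D = has disease, + = positive test

Given:
- P(D) = 0.0219 (prevalence)
- P(+|D) = 0.8973 (sensitivity)
- P(-|¬D) = 0.9418 (specificity)
- P(+|¬D) = 0.0582 (false positive rate = 1 - specificity)

Step 1: Find P(+)
P(+) = P(+|D)P(D) + P(+|¬D)P(¬D)
     = 0.8973 × 0.0219 + 0.0582 × 0.9781
     = 0.01965087 + 0.05692542
     = 0.07657629

Step 2: Apply Bayes' theorem for P(D|+)
P(D|+) = P(+|D)P(D) / P(+)
       = 0.01965087 / 0.07657629
       = 0.2566


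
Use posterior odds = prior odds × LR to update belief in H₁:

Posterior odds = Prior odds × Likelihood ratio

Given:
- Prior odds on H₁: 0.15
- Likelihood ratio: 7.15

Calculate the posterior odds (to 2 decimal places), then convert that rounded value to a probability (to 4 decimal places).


Step 1: Calculate posterior odds
Posterior odds = Prior odds × LR
               = 0.15 × 7.15
               = 1.07

Step 2: Convert to probability
P(H₁|E) = Posterior odds / (1 + Posterior odds)
       = 1.07 / (1 + 1.07)
       = 1.07 / 2.07
       = 0.5169

The evidence increased P(H₁) from 0.1304 to 0.5169.


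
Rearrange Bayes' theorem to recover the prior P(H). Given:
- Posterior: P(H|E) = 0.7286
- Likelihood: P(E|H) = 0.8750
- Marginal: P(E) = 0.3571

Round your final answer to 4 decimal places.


From Bayes' theorem: P(H|E) = P(E|H) × P(H) / P(E)

Rearranging for P(H):
P(H) = P(H|E) × P(E) / P(E|H)
     = 0.7286 × 0.3571 / 0.8750
     = 0.26018306 / 0.8750
     = 0.2974


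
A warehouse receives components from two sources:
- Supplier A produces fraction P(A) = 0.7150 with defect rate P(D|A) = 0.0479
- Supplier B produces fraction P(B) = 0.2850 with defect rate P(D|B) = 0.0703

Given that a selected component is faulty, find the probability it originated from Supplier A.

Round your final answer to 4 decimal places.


Let A = from Supplier A, D = faulty

Given:
- P(A) = 0.7150, P(B) = 0.2850
- P(D|A) = 0.0479, P(D|B) = 0.0703

Step 1: Find P(D)
P(D) = P(D|A)P(A) + P(D|B)P(B)
     = 0.0479 × 0.7150 + 0.0703 × 0.2850
     = 0.03424850 + 0.02003550
     = 0.05428400

Step 2: Apply Bayes' theorem
P(A|D) = P(D|A)P(A) / P(D)
       = 0.03424850 / 0.05428400
       = 0.6309


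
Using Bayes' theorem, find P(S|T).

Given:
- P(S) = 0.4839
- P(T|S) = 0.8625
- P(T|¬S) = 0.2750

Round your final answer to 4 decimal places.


Bayes' theorem: P(S|T) = P(T|S) × P(S) / P(T)

Step 1: Calculate P(T) using law of total probability
P(T) = P(T|S)P(S) + P(T|¬S)P(¬S)
     = 0.8625 × 0.4839 + 0.2750 × 0.5161
     = 0.41736375 + 0.14192750
     = 0.55929125

Step 2: Apply Bayes' theorem
P(S|T) = P(T|S) × P(S) / P(T)
       = 0.41736375 / 0.55929125
       = 0.7462


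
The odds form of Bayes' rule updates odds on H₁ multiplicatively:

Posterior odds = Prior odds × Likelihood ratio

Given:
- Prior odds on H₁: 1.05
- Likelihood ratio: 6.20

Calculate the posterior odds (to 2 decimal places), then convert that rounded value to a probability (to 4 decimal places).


Step 1: Calculate posterior odds
Posterior odds = Prior odds × LR
               = 1.05 × 6.20
               = 6.51

Step 2: Convert to probability
P(H₁|E) = Posterior odds / (1 + Posterior odds)
       = 6.51 / (1 + 6.51)
       = 6.51 / 7.51
       = 0.8668

The evidence increased P(H₁) from 0.5122 to 0.8668.


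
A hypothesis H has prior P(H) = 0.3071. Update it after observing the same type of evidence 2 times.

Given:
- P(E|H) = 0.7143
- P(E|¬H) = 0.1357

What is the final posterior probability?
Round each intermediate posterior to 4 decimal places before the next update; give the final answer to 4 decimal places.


Sequential Bayesian updating:

Initial prior: P(H) = 0.3071

Update 1:
  P(E) = 0.7143 × 0.3071 + 0.1357 × 0.6929 = 0.21936153 + 0.09402653 = 0.31338806
  P(H|E) = 0.21936153 / 0.31338806 = 0.7000

Update 2:
  P(E) = 0.7143 × 0.7000 + 0.1357 × 0.3000 = 0.50001000 + 0.04071000 = 0.54072000
  P(H|E) = 0.50001000 / 0.54072000 = 0.9247

Final posterior: 0.9247


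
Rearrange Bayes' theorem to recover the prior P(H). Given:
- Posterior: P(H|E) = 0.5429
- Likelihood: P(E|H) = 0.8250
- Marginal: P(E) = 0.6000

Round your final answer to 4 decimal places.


From Bayes' theorem: P(H|E) = P(E|H) × P(H) / P(E)

Rearranging for P(H):
P(H) = P(H|E) × P(E) / P(E|H)
     = 0.5429 × 0.6000 / 0.8250
     = 0.32574000 / 0.8250
     = 0.3948


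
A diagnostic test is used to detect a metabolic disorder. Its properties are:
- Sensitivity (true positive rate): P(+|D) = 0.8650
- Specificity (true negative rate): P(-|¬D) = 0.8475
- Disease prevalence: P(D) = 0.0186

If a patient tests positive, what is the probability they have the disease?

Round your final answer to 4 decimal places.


Let D = has disease, + = positive test

Given:
- P(D) = 0.0186 (prevalence)
- P(+|D) = 0.8650 (sensitivity)
- P(-|¬D) = 0.8475 (specificity)
- P(+|¬D) = 0.1525 (false positive rate = 1 - specificity)

Step 1: Find P(+)
P(+) = P(+|D)P(D) + P(+|¬D)P(¬D)
     = 0.8650 × 0.0186 + 0.1525 × 0.9814
     = 0.01608900 + 0.14966350
     = 0.16575250

Step 2: Apply Bayes' theorem for P(D|+)
P(D|+) = P(+|D)P(D) / P(+)
       = 0.01608900 / 0.16575250
       = 0.0971


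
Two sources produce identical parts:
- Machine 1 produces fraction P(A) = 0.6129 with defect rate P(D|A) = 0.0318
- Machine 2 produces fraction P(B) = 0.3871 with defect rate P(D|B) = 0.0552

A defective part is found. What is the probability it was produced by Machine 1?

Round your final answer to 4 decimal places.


Let A = from Machine 1, D = defective

Given:
- P(A) = 0.6129, P(B) = 0.3871
- P(D|A) = 0.0318, P(D|B) = 0.0552

Step 1: Find P(D)
P(D) = P(D|A)P(A) + P(D|B)P(B)
     = 0.0318 × 0.6129 + 0.0552 × 0.3871
     = 0.01949022 + 0.02136792
     = 0.04085814

Step 2: Apply Bayes' theorem
P(A|D) = P(D|A)P(A) / P(D)
       = 0.01949022 / 0.04085814
       = 0.4770


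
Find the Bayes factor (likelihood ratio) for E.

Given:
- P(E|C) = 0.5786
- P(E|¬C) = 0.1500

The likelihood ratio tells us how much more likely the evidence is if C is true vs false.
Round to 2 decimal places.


Likelihood Ratio (LR) = P(E|C) / P(E|¬C)

LR = 0.5786 / 0.1500
   = 3.86

The evidence is 3.86 times more likely if C is true than if C is false.
Because LR exceeds 1, E is evidence for C.


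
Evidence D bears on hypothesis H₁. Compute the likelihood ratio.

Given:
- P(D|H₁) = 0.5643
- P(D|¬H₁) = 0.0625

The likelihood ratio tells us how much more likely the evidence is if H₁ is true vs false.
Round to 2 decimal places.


Likelihood Ratio (LR) = P(D|H₁) / P(D|¬H₁)

LR = 0.5643 / 0.0625
   = 9.03

The evidence is 9.03 times more likely if H₁ is true than if H₁ is false.
Since LR > 1, the evidence supports H₁ over ¬H₁.


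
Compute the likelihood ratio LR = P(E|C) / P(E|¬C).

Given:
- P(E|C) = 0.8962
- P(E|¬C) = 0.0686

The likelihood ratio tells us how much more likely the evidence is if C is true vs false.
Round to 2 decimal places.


Likelihood Ratio (LR) = P(E|C) / P(E|¬C)

LR = 0.8962 / 0.0686
   = 13.06

The evidence is 13.06 times more likely if C is true than if C is false.
Since LR > 1, the evidence supports C over ¬C.


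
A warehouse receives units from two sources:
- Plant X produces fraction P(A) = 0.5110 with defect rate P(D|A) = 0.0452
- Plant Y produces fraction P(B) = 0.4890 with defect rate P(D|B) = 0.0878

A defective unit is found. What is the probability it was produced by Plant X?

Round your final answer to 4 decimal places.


Let A = from Plant X, D = defective

Given:
- P(A) = 0.5110, P(B) = 0.4890
- P(D|A) = 0.0452, P(D|B) = 0.0878

Step 1: Find P(D)
P(D) = P(D|A)P(A) + P(D|B)P(B)
     = 0.0452 × 0.5110 + 0.0878 × 0.4890
     = 0.02309720 + 0.04293420
     = 0.06603140

Step 2: Apply Bayes' theorem
P(A|D) = P(D|A)P(A) / P(D)
       = 0.02309720 / 0.06603140
       = 0.3498


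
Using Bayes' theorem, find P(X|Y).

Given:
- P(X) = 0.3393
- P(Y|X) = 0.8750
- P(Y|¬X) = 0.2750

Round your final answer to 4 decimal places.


Bayes' theorem: P(X|Y) = P(Y|X) × P(X) / P(Y)

Step 1: Calculate P(Y) using law of total probability
P(Y) = P(Y|X)P(X) + P(Y|¬X)P(¬X)
     = 0.8750 × 0.3393 + 0.2750 × 0.6607
     = 0.29688750 + 0.18169250
     = 0.47858000

Step 2: Apply Bayes' theorem
P(X|Y) = P(Y|X) × P(X) / P(Y)
       = 0.29688750 / 0.47858000
       = 0.6204


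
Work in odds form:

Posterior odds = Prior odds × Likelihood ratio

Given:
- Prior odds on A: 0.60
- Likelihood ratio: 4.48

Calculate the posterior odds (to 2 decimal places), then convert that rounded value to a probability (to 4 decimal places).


Step 1: Calculate posterior odds
Posterior odds = Prior odds × LR
               = 0.60 × 4.48
               = 2.69

Step 2: Convert to probability
P(A|E) = Posterior odds / (1 + Posterior odds)
       = 2.69 / (1 + 2.69)
       = 2.69 / 3.69
       = 0.7290

The evidence increased P(A) from 0.3750 to 0.7290.


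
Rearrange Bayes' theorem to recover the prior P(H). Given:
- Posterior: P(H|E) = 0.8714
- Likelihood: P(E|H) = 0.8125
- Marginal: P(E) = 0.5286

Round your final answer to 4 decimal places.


From Bayes' theorem: P(H|E) = P(E|H) × P(H) / P(E)

Rearranging for P(H):
P(H) = P(H|E) × P(E) / P(E|H)
     = 0.8714 × 0.5286 / 0.8125
     = 0.46062204 / 0.8125
     = 0.5669


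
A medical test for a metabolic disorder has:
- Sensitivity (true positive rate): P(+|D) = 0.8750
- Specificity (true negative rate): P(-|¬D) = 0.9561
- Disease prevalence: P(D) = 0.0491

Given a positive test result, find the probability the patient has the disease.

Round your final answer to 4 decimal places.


Let D = has disease, + = positive test

Given:
- P(D) = 0.0491 (prevalence)
- P(+|D) = 0.8750 (sensitivity)
- P(-|¬D) = 0.9561 (specificity)
- P(+|¬D) = 0.0439 (false positive rate = 1 - specificity)

Step 1: Find P(+)
P(+) = P(+|D)P(D) + P(+|¬D)P(¬D)
     = 0.8750 × 0.0491 + 0.0439 × 0.9509
     = 0.04296250 + 0.04174451
     = 0.08470701

Step 2: Apply Bayes' theorem for P(D|+)
P(D|+) = P(+|D)P(D) / P(+)
       = 0.04296250 / 0.08470701
       = 0.5072


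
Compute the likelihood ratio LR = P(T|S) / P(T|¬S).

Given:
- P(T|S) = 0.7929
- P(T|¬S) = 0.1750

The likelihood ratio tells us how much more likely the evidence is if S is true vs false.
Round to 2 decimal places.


Likelihood Ratio (LR) = P(T|S) / P(T|¬S)

LR = 0.7929 / 0.1750
   = 4.53

The evidence is 4.53 times more likely if S is true than if S is false.
Since LR > 1, the evidence supports S over ¬S.


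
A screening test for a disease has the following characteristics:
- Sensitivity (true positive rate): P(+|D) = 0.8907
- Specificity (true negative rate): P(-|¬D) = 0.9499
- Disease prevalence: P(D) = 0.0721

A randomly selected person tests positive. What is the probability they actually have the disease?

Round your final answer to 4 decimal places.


Let D = has disease, + = positive test

Given:
- P(D) = 0.0721 (prevalence)
- P(+|D) = 0.8907 (sensitivity)
- P(-|¬D) = 0.9499 (specificity)
- P(+|¬D) = 0.0501 (false positive rate = 1 - specificity)

Step 1: Find P(+)
P(+) = P(+|D)P(D) + P(+|¬D)P(¬D)
     = 0.8907 × 0.0721 + 0.0501 × 0.9279
     = 0.06421947 + 0.04648779
     = 0.11070726

Step 2: Apply Bayes' theorem for P(D|+)
P(D|+) = P(+|D)P(D) / P(+)
       = 0.06421947 / 0.11070726
       = 0.5801


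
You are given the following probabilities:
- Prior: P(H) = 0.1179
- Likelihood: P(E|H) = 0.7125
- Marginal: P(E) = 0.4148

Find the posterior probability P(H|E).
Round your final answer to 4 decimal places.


Using Bayes' theorem:

P(H|E) = P(E|H) × P(H) / P(E)
       = 0.7125 × 0.1179 / 0.4148
       = 0.08400375 / 0.4148
       = 0.2025

The evidence strengthens our belief in H.
Prior: 0.1179 → Posterior: 0.2025


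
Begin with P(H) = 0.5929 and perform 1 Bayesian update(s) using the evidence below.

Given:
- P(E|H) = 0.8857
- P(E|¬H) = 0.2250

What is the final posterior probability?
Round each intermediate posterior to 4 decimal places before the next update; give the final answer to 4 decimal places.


Sequential Bayesian updating:

Initial prior: P(H) = 0.5929

Update 1:
  P(E) = 0.8857 × 0.5929 + 0.2250 × 0.4071 = 0.52513153 + 0.09159750 = 0.61672903
  P(H|E) = 0.52513153 / 0.61672903 = 0.8515

Final posterior: 0.8515


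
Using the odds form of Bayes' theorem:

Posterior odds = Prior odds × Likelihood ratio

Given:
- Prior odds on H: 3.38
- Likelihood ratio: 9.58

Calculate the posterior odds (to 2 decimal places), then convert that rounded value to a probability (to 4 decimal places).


Step 1: Calculate posterior odds
Posterior odds = Prior odds × LR
               = 3.38 × 9.58
               = 32.38

Step 2: Convert to probability
P(H|E) = Posterior odds / (1 + Posterior odds)
       = 32.38 / (1 + 32.38)
       = 32.38 / 33.38
       = 0.9700

The evidence increased P(H) from 0.7717 to 0.9700.
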